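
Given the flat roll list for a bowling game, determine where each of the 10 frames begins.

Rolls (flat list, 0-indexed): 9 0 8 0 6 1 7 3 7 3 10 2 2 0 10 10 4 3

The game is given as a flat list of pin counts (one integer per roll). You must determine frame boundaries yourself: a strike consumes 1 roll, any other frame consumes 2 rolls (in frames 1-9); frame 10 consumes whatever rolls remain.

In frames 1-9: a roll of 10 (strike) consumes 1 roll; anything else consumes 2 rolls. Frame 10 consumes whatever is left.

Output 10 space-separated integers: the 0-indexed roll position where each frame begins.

Frame 1 starts at roll index 0: rolls=9,0 (sum=9), consumes 2 rolls
Frame 2 starts at roll index 2: rolls=8,0 (sum=8), consumes 2 rolls
Frame 3 starts at roll index 4: rolls=6,1 (sum=7), consumes 2 rolls
Frame 4 starts at roll index 6: rolls=7,3 (sum=10), consumes 2 rolls
Frame 5 starts at roll index 8: rolls=7,3 (sum=10), consumes 2 rolls
Frame 6 starts at roll index 10: roll=10 (strike), consumes 1 roll
Frame 7 starts at roll index 11: rolls=2,2 (sum=4), consumes 2 rolls
Frame 8 starts at roll index 13: rolls=0,10 (sum=10), consumes 2 rolls
Frame 9 starts at roll index 15: roll=10 (strike), consumes 1 roll
Frame 10 starts at roll index 16: 2 remaining rolls

Answer: 0 2 4 6 8 10 11 13 15 16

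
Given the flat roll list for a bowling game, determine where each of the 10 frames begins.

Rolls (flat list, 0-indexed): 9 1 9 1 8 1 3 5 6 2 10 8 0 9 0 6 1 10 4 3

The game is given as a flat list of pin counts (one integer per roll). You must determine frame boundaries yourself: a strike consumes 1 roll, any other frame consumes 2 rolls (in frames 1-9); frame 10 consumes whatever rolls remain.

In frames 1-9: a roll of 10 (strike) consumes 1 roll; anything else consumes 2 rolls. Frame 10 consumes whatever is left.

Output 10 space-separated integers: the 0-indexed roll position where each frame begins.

Frame 1 starts at roll index 0: rolls=9,1 (sum=10), consumes 2 rolls
Frame 2 starts at roll index 2: rolls=9,1 (sum=10), consumes 2 rolls
Frame 3 starts at roll index 4: rolls=8,1 (sum=9), consumes 2 rolls
Frame 4 starts at roll index 6: rolls=3,5 (sum=8), consumes 2 rolls
Frame 5 starts at roll index 8: rolls=6,2 (sum=8), consumes 2 rolls
Frame 6 starts at roll index 10: roll=10 (strike), consumes 1 roll
Frame 7 starts at roll index 11: rolls=8,0 (sum=8), consumes 2 rolls
Frame 8 starts at roll index 13: rolls=9,0 (sum=9), consumes 2 rolls
Frame 9 starts at roll index 15: rolls=6,1 (sum=7), consumes 2 rolls
Frame 10 starts at roll index 17: 3 remaining rolls

Answer: 0 2 4 6 8 10 11 13 15 17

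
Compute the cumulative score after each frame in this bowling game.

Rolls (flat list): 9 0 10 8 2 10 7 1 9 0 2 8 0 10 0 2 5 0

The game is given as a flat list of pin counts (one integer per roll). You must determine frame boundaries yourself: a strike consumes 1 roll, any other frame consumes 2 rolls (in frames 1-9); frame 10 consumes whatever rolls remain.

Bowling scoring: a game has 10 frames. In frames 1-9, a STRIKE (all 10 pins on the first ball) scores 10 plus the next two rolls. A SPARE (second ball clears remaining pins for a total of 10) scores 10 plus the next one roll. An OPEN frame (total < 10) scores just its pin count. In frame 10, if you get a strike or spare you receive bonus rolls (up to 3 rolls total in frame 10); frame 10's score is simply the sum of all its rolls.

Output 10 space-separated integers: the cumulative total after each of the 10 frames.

Frame 1: OPEN (9+0=9). Cumulative: 9
Frame 2: STRIKE. 10 + next two rolls (8+2) = 20. Cumulative: 29
Frame 3: SPARE (8+2=10). 10 + next roll (10) = 20. Cumulative: 49
Frame 4: STRIKE. 10 + next two rolls (7+1) = 18. Cumulative: 67
Frame 5: OPEN (7+1=8). Cumulative: 75
Frame 6: OPEN (9+0=9). Cumulative: 84
Frame 7: SPARE (2+8=10). 10 + next roll (0) = 10. Cumulative: 94
Frame 8: SPARE (0+10=10). 10 + next roll (0) = 10. Cumulative: 104
Frame 9: OPEN (0+2=2). Cumulative: 106
Frame 10: OPEN. Sum of all frame-10 rolls (5+0) = 5. Cumulative: 111

Answer: 9 29 49 67 75 84 94 104 106 111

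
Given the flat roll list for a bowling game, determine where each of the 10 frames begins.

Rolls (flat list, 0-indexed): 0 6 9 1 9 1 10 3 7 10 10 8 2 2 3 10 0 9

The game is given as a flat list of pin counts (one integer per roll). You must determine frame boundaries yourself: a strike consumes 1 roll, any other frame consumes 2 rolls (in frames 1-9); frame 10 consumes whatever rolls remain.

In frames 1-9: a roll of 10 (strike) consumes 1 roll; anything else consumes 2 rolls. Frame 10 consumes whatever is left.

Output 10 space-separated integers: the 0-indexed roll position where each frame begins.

Frame 1 starts at roll index 0: rolls=0,6 (sum=6), consumes 2 rolls
Frame 2 starts at roll index 2: rolls=9,1 (sum=10), consumes 2 rolls
Frame 3 starts at roll index 4: rolls=9,1 (sum=10), consumes 2 rolls
Frame 4 starts at roll index 6: roll=10 (strike), consumes 1 roll
Frame 5 starts at roll index 7: rolls=3,7 (sum=10), consumes 2 rolls
Frame 6 starts at roll index 9: roll=10 (strike), consumes 1 roll
Frame 7 starts at roll index 10: roll=10 (strike), consumes 1 roll
Frame 8 starts at roll index 11: rolls=8,2 (sum=10), consumes 2 rolls
Frame 9 starts at roll index 13: rolls=2,3 (sum=5), consumes 2 rolls
Frame 10 starts at roll index 15: 3 remaining rolls

Answer: 0 2 4 6 7 9 10 11 13 15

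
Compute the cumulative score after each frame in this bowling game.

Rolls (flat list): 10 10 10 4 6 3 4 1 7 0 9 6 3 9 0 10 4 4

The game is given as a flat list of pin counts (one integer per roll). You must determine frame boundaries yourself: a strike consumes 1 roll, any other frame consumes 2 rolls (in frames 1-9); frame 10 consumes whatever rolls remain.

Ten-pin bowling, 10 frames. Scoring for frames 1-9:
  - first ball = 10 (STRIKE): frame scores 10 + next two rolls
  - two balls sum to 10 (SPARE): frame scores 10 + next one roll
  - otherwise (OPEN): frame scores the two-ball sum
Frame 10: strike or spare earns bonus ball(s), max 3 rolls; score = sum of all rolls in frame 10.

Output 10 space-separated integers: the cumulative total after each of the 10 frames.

Frame 1: STRIKE. 10 + next two rolls (10+10) = 30. Cumulative: 30
Frame 2: STRIKE. 10 + next two rolls (10+4) = 24. Cumulative: 54
Frame 3: STRIKE. 10 + next two rolls (4+6) = 20. Cumulative: 74
Frame 4: SPARE (4+6=10). 10 + next roll (3) = 13. Cumulative: 87
Frame 5: OPEN (3+4=7). Cumulative: 94
Frame 6: OPEN (1+7=8). Cumulative: 102
Frame 7: OPEN (0+9=9). Cumulative: 111
Frame 8: OPEN (6+3=9). Cumulative: 120
Frame 9: OPEN (9+0=9). Cumulative: 129
Frame 10: STRIKE. Sum of all frame-10 rolls (10+4+4) = 18. Cumulative: 147

Answer: 30 54 74 87 94 102 111 120 129 147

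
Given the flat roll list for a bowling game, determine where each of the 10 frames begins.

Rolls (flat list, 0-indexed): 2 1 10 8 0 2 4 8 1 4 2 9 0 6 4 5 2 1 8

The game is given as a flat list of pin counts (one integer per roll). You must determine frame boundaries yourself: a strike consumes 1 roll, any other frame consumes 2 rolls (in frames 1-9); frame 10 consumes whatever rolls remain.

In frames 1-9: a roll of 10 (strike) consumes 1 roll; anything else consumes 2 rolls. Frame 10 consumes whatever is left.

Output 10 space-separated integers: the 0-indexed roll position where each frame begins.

Frame 1 starts at roll index 0: rolls=2,1 (sum=3), consumes 2 rolls
Frame 2 starts at roll index 2: roll=10 (strike), consumes 1 roll
Frame 3 starts at roll index 3: rolls=8,0 (sum=8), consumes 2 rolls
Frame 4 starts at roll index 5: rolls=2,4 (sum=6), consumes 2 rolls
Frame 5 starts at roll index 7: rolls=8,1 (sum=9), consumes 2 rolls
Frame 6 starts at roll index 9: rolls=4,2 (sum=6), consumes 2 rolls
Frame 7 starts at roll index 11: rolls=9,0 (sum=9), consumes 2 rolls
Frame 8 starts at roll index 13: rolls=6,4 (sum=10), consumes 2 rolls
Frame 9 starts at roll index 15: rolls=5,2 (sum=7), consumes 2 rolls
Frame 10 starts at roll index 17: 2 remaining rolls

Answer: 0 2 3 5 7 9 11 13 15 17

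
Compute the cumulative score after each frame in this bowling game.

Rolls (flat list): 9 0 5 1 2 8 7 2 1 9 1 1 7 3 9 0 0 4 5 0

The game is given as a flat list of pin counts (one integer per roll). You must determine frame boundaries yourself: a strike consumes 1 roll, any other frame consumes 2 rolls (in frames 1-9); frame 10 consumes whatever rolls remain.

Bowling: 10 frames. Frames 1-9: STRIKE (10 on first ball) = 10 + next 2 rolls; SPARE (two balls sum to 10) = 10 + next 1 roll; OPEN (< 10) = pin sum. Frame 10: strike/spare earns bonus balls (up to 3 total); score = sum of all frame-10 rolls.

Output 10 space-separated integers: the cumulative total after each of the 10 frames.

Answer: 9 15 32 41 52 54 73 82 86 91

Derivation:
Frame 1: OPEN (9+0=9). Cumulative: 9
Frame 2: OPEN (5+1=6). Cumulative: 15
Frame 3: SPARE (2+8=10). 10 + next roll (7) = 17. Cumulative: 32
Frame 4: OPEN (7+2=9). Cumulative: 41
Frame 5: SPARE (1+9=10). 10 + next roll (1) = 11. Cumulative: 52
Frame 6: OPEN (1+1=2). Cumulative: 54
Frame 7: SPARE (7+3=10). 10 + next roll (9) = 19. Cumulative: 73
Frame 8: OPEN (9+0=9). Cumulative: 82
Frame 9: OPEN (0+4=4). Cumulative: 86
Frame 10: OPEN. Sum of all frame-10 rolls (5+0) = 5. Cumulative: 91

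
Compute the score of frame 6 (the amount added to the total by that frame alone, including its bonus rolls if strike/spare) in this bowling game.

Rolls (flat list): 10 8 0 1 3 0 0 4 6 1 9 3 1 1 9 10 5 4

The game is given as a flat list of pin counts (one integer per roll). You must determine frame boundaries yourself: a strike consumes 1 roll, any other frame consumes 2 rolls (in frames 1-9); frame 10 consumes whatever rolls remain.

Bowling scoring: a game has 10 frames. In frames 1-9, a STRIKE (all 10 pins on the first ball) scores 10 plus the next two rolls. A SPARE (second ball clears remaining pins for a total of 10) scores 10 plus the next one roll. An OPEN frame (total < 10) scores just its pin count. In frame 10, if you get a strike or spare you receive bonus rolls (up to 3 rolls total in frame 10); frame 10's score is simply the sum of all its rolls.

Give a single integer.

Frame 1: STRIKE. 10 + next two rolls (8+0) = 18. Cumulative: 18
Frame 2: OPEN (8+0=8). Cumulative: 26
Frame 3: OPEN (1+3=4). Cumulative: 30
Frame 4: OPEN (0+0=0). Cumulative: 30
Frame 5: SPARE (4+6=10). 10 + next roll (1) = 11. Cumulative: 41
Frame 6: SPARE (1+9=10). 10 + next roll (3) = 13. Cumulative: 54
Frame 7: OPEN (3+1=4). Cumulative: 58
Frame 8: SPARE (1+9=10). 10 + next roll (10) = 20. Cumulative: 78

Answer: 13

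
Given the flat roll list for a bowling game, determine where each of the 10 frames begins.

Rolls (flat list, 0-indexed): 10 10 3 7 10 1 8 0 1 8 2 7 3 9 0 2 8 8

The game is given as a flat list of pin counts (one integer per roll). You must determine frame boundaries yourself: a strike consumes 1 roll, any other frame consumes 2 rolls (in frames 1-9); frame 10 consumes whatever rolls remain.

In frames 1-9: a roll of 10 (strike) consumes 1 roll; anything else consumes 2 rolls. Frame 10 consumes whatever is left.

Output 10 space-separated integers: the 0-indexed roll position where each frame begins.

Frame 1 starts at roll index 0: roll=10 (strike), consumes 1 roll
Frame 2 starts at roll index 1: roll=10 (strike), consumes 1 roll
Frame 3 starts at roll index 2: rolls=3,7 (sum=10), consumes 2 rolls
Frame 4 starts at roll index 4: roll=10 (strike), consumes 1 roll
Frame 5 starts at roll index 5: rolls=1,8 (sum=9), consumes 2 rolls
Frame 6 starts at roll index 7: rolls=0,1 (sum=1), consumes 2 rolls
Frame 7 starts at roll index 9: rolls=8,2 (sum=10), consumes 2 rolls
Frame 8 starts at roll index 11: rolls=7,3 (sum=10), consumes 2 rolls
Frame 9 starts at roll index 13: rolls=9,0 (sum=9), consumes 2 rolls
Frame 10 starts at roll index 15: 3 remaining rolls

Answer: 0 1 2 4 5 7 9 11 13 15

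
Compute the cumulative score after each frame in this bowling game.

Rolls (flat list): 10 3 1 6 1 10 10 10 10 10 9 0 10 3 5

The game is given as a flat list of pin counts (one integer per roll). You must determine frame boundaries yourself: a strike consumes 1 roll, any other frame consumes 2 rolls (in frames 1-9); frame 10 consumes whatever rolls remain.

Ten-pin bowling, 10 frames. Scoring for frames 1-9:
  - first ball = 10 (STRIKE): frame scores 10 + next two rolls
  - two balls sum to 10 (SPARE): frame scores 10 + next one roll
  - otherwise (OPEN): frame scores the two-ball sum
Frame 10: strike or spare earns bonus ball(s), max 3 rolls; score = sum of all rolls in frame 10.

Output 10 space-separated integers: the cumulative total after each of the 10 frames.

Answer: 14 18 25 55 85 115 144 163 172 190

Derivation:
Frame 1: STRIKE. 10 + next two rolls (3+1) = 14. Cumulative: 14
Frame 2: OPEN (3+1=4). Cumulative: 18
Frame 3: OPEN (6+1=7). Cumulative: 25
Frame 4: STRIKE. 10 + next two rolls (10+10) = 30. Cumulative: 55
Frame 5: STRIKE. 10 + next two rolls (10+10) = 30. Cumulative: 85
Frame 6: STRIKE. 10 + next two rolls (10+10) = 30. Cumulative: 115
Frame 7: STRIKE. 10 + next two rolls (10+9) = 29. Cumulative: 144
Frame 8: STRIKE. 10 + next two rolls (9+0) = 19. Cumulative: 163
Frame 9: OPEN (9+0=9). Cumulative: 172
Frame 10: STRIKE. Sum of all frame-10 rolls (10+3+5) = 18. Cumulative: 190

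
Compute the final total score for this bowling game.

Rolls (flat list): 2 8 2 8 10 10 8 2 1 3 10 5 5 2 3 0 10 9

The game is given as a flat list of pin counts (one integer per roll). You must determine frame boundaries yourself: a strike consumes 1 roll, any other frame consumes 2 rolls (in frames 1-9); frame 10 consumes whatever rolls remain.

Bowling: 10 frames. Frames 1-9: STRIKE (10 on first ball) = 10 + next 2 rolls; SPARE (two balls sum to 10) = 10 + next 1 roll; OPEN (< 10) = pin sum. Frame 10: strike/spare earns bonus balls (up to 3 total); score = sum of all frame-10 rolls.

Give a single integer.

Frame 1: SPARE (2+8=10). 10 + next roll (2) = 12. Cumulative: 12
Frame 2: SPARE (2+8=10). 10 + next roll (10) = 20. Cumulative: 32
Frame 3: STRIKE. 10 + next two rolls (10+8) = 28. Cumulative: 60
Frame 4: STRIKE. 10 + next two rolls (8+2) = 20. Cumulative: 80
Frame 5: SPARE (8+2=10). 10 + next roll (1) = 11. Cumulative: 91
Frame 6: OPEN (1+3=4). Cumulative: 95
Frame 7: STRIKE. 10 + next two rolls (5+5) = 20. Cumulative: 115
Frame 8: SPARE (5+5=10). 10 + next roll (2) = 12. Cumulative: 127
Frame 9: OPEN (2+3=5). Cumulative: 132
Frame 10: SPARE. Sum of all frame-10 rolls (0+10+9) = 19. Cumulative: 151

Answer: 151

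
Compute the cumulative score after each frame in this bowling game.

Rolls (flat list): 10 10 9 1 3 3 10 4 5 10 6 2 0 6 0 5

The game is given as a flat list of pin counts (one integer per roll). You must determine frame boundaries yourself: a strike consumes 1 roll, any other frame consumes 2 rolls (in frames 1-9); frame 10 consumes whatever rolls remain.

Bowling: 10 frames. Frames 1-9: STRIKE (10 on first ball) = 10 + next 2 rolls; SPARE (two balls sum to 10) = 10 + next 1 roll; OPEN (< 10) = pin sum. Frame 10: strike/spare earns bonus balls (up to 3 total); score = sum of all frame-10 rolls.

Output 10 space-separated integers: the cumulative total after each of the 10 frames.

Frame 1: STRIKE. 10 + next two rolls (10+9) = 29. Cumulative: 29
Frame 2: STRIKE. 10 + next two rolls (9+1) = 20. Cumulative: 49
Frame 3: SPARE (9+1=10). 10 + next roll (3) = 13. Cumulative: 62
Frame 4: OPEN (3+3=6). Cumulative: 68
Frame 5: STRIKE. 10 + next two rolls (4+5) = 19. Cumulative: 87
Frame 6: OPEN (4+5=9). Cumulative: 96
Frame 7: STRIKE. 10 + next two rolls (6+2) = 18. Cumulative: 114
Frame 8: OPEN (6+2=8). Cumulative: 122
Frame 9: OPEN (0+6=6). Cumulative: 128
Frame 10: OPEN. Sum of all frame-10 rolls (0+5) = 5. Cumulative: 133

Answer: 29 49 62 68 87 96 114 122 128 133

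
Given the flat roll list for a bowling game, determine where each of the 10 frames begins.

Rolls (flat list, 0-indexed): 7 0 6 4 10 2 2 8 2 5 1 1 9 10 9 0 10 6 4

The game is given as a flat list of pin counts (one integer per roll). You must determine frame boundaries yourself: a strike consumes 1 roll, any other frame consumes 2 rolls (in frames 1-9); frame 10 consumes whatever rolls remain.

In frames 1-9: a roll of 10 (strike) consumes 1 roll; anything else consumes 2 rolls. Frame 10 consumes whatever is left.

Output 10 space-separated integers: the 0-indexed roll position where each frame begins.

Answer: 0 2 4 5 7 9 11 13 14 16

Derivation:
Frame 1 starts at roll index 0: rolls=7,0 (sum=7), consumes 2 rolls
Frame 2 starts at roll index 2: rolls=6,4 (sum=10), consumes 2 rolls
Frame 3 starts at roll index 4: roll=10 (strike), consumes 1 roll
Frame 4 starts at roll index 5: rolls=2,2 (sum=4), consumes 2 rolls
Frame 5 starts at roll index 7: rolls=8,2 (sum=10), consumes 2 rolls
Frame 6 starts at roll index 9: rolls=5,1 (sum=6), consumes 2 rolls
Frame 7 starts at roll index 11: rolls=1,9 (sum=10), consumes 2 rolls
Frame 8 starts at roll index 13: roll=10 (strike), consumes 1 roll
Frame 9 starts at roll index 14: rolls=9,0 (sum=9), consumes 2 rolls
Frame 10 starts at roll index 16: 3 remaining rolls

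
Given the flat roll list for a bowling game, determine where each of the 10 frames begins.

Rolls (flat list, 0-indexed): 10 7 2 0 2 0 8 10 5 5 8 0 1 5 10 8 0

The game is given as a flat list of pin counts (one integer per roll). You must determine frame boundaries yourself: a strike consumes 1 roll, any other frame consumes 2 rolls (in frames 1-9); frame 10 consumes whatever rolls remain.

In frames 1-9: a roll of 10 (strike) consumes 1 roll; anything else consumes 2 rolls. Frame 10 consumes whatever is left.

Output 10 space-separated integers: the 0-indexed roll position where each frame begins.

Frame 1 starts at roll index 0: roll=10 (strike), consumes 1 roll
Frame 2 starts at roll index 1: rolls=7,2 (sum=9), consumes 2 rolls
Frame 3 starts at roll index 3: rolls=0,2 (sum=2), consumes 2 rolls
Frame 4 starts at roll index 5: rolls=0,8 (sum=8), consumes 2 rolls
Frame 5 starts at roll index 7: roll=10 (strike), consumes 1 roll
Frame 6 starts at roll index 8: rolls=5,5 (sum=10), consumes 2 rolls
Frame 7 starts at roll index 10: rolls=8,0 (sum=8), consumes 2 rolls
Frame 8 starts at roll index 12: rolls=1,5 (sum=6), consumes 2 rolls
Frame 9 starts at roll index 14: roll=10 (strike), consumes 1 roll
Frame 10 starts at roll index 15: 2 remaining rolls

Answer: 0 1 3 5 7 8 10 12 14 15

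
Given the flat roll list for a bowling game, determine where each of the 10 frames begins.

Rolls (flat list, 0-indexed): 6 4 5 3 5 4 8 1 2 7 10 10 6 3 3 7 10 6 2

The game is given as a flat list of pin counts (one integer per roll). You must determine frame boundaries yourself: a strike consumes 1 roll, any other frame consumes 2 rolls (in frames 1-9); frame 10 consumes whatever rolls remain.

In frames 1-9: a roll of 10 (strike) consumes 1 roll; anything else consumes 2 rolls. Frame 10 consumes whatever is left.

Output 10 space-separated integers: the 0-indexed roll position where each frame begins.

Frame 1 starts at roll index 0: rolls=6,4 (sum=10), consumes 2 rolls
Frame 2 starts at roll index 2: rolls=5,3 (sum=8), consumes 2 rolls
Frame 3 starts at roll index 4: rolls=5,4 (sum=9), consumes 2 rolls
Frame 4 starts at roll index 6: rolls=8,1 (sum=9), consumes 2 rolls
Frame 5 starts at roll index 8: rolls=2,7 (sum=9), consumes 2 rolls
Frame 6 starts at roll index 10: roll=10 (strike), consumes 1 roll
Frame 7 starts at roll index 11: roll=10 (strike), consumes 1 roll
Frame 8 starts at roll index 12: rolls=6,3 (sum=9), consumes 2 rolls
Frame 9 starts at roll index 14: rolls=3,7 (sum=10), consumes 2 rolls
Frame 10 starts at roll index 16: 3 remaining rolls

Answer: 0 2 4 6 8 10 11 12 14 16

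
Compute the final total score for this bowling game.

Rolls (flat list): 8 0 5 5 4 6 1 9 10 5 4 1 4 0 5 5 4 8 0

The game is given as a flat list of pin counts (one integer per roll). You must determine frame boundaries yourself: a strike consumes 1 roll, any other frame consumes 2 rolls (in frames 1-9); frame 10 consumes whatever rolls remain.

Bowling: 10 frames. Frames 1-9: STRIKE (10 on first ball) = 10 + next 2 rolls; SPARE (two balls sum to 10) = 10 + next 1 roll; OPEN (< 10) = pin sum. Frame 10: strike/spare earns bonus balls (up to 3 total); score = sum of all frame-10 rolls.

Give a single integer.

Answer: 108

Derivation:
Frame 1: OPEN (8+0=8). Cumulative: 8
Frame 2: SPARE (5+5=10). 10 + next roll (4) = 14. Cumulative: 22
Frame 3: SPARE (4+6=10). 10 + next roll (1) = 11. Cumulative: 33
Frame 4: SPARE (1+9=10). 10 + next roll (10) = 20. Cumulative: 53
Frame 5: STRIKE. 10 + next two rolls (5+4) = 19. Cumulative: 72
Frame 6: OPEN (5+4=9). Cumulative: 81
Frame 7: OPEN (1+4=5). Cumulative: 86
Frame 8: OPEN (0+5=5). Cumulative: 91
Frame 9: OPEN (5+4=9). Cumulative: 100
Frame 10: OPEN. Sum of all frame-10 rolls (8+0) = 8. Cumulative: 108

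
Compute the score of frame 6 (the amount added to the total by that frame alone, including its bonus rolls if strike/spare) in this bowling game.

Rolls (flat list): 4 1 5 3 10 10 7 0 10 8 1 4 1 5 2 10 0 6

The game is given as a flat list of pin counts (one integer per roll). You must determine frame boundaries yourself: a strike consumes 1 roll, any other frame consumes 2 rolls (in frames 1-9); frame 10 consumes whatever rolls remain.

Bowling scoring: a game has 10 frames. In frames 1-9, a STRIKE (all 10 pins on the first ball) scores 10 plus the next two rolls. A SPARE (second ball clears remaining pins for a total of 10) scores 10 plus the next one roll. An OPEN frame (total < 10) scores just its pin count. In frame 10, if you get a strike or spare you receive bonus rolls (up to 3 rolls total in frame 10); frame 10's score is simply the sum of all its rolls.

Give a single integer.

Frame 1: OPEN (4+1=5). Cumulative: 5
Frame 2: OPEN (5+3=8). Cumulative: 13
Frame 3: STRIKE. 10 + next two rolls (10+7) = 27. Cumulative: 40
Frame 4: STRIKE. 10 + next two rolls (7+0) = 17. Cumulative: 57
Frame 5: OPEN (7+0=7). Cumulative: 64
Frame 6: STRIKE. 10 + next two rolls (8+1) = 19. Cumulative: 83
Frame 7: OPEN (8+1=9). Cumulative: 92
Frame 8: OPEN (4+1=5). Cumulative: 97

Answer: 19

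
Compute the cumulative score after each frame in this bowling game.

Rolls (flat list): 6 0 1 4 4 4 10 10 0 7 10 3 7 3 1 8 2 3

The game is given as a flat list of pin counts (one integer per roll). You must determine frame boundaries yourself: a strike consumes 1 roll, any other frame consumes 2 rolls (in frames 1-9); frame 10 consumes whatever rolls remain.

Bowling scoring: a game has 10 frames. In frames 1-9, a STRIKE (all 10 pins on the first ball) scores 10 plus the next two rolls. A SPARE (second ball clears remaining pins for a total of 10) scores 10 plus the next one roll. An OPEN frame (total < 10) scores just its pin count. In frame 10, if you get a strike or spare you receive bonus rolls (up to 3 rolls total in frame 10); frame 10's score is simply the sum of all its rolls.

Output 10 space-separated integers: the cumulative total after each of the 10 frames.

Answer: 6 11 19 39 56 63 83 96 100 113

Derivation:
Frame 1: OPEN (6+0=6). Cumulative: 6
Frame 2: OPEN (1+4=5). Cumulative: 11
Frame 3: OPEN (4+4=8). Cumulative: 19
Frame 4: STRIKE. 10 + next two rolls (10+0) = 20. Cumulative: 39
Frame 5: STRIKE. 10 + next two rolls (0+7) = 17. Cumulative: 56
Frame 6: OPEN (0+7=7). Cumulative: 63
Frame 7: STRIKE. 10 + next two rolls (3+7) = 20. Cumulative: 83
Frame 8: SPARE (3+7=10). 10 + next roll (3) = 13. Cumulative: 96
Frame 9: OPEN (3+1=4). Cumulative: 100
Frame 10: SPARE. Sum of all frame-10 rolls (8+2+3) = 13. Cumulative: 113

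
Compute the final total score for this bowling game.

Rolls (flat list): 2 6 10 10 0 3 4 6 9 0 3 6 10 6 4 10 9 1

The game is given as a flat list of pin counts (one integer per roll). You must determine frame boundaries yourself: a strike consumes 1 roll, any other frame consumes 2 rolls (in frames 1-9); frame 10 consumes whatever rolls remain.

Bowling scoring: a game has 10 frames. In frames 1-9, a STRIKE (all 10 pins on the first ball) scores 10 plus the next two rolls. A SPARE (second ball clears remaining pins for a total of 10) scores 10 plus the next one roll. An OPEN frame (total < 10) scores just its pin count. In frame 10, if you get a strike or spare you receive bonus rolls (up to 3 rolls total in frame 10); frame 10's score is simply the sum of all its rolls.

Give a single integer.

Frame 1: OPEN (2+6=8). Cumulative: 8
Frame 2: STRIKE. 10 + next two rolls (10+0) = 20. Cumulative: 28
Frame 3: STRIKE. 10 + next two rolls (0+3) = 13. Cumulative: 41
Frame 4: OPEN (0+3=3). Cumulative: 44
Frame 5: SPARE (4+6=10). 10 + next roll (9) = 19. Cumulative: 63
Frame 6: OPEN (9+0=9). Cumulative: 72
Frame 7: OPEN (3+6=9). Cumulative: 81
Frame 8: STRIKE. 10 + next two rolls (6+4) = 20. Cumulative: 101
Frame 9: SPARE (6+4=10). 10 + next roll (10) = 20. Cumulative: 121
Frame 10: STRIKE. Sum of all frame-10 rolls (10+9+1) = 20. Cumulative: 141

Answer: 141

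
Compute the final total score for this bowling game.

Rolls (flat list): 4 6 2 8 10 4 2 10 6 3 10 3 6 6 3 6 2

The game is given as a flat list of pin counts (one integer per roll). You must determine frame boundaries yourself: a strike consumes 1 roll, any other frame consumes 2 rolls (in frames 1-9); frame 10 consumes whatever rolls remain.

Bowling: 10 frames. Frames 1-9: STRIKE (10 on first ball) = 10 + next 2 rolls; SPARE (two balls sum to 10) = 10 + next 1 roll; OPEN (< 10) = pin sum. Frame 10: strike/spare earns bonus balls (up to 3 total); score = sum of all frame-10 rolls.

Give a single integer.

Frame 1: SPARE (4+6=10). 10 + next roll (2) = 12. Cumulative: 12
Frame 2: SPARE (2+8=10). 10 + next roll (10) = 20. Cumulative: 32
Frame 3: STRIKE. 10 + next two rolls (4+2) = 16. Cumulative: 48
Frame 4: OPEN (4+2=6). Cumulative: 54
Frame 5: STRIKE. 10 + next two rolls (6+3) = 19. Cumulative: 73
Frame 6: OPEN (6+3=9). Cumulative: 82
Frame 7: STRIKE. 10 + next two rolls (3+6) = 19. Cumulative: 101
Frame 8: OPEN (3+6=9). Cumulative: 110
Frame 9: OPEN (6+3=9). Cumulative: 119
Frame 10: OPEN. Sum of all frame-10 rolls (6+2) = 8. Cumulative: 127

Answer: 127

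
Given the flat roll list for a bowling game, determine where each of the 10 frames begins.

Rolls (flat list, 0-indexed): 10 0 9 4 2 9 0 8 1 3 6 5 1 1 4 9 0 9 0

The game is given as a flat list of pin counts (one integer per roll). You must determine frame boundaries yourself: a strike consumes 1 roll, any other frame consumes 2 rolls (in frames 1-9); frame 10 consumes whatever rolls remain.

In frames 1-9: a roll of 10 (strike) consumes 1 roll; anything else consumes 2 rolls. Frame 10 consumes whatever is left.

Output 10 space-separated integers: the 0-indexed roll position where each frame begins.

Frame 1 starts at roll index 0: roll=10 (strike), consumes 1 roll
Frame 2 starts at roll index 1: rolls=0,9 (sum=9), consumes 2 rolls
Frame 3 starts at roll index 3: rolls=4,2 (sum=6), consumes 2 rolls
Frame 4 starts at roll index 5: rolls=9,0 (sum=9), consumes 2 rolls
Frame 5 starts at roll index 7: rolls=8,1 (sum=9), consumes 2 rolls
Frame 6 starts at roll index 9: rolls=3,6 (sum=9), consumes 2 rolls
Frame 7 starts at roll index 11: rolls=5,1 (sum=6), consumes 2 rolls
Frame 8 starts at roll index 13: rolls=1,4 (sum=5), consumes 2 rolls
Frame 9 starts at roll index 15: rolls=9,0 (sum=9), consumes 2 rolls
Frame 10 starts at roll index 17: 2 remaining rolls

Answer: 0 1 3 5 7 9 11 13 15 17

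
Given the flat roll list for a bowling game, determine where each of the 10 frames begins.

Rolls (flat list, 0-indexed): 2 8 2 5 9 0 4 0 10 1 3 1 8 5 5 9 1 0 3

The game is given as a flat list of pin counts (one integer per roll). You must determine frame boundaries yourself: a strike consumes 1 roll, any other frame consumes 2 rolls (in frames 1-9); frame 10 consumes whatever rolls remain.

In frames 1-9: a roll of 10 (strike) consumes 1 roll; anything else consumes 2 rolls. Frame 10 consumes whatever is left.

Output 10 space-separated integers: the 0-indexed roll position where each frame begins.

Answer: 0 2 4 6 8 9 11 13 15 17

Derivation:
Frame 1 starts at roll index 0: rolls=2,8 (sum=10), consumes 2 rolls
Frame 2 starts at roll index 2: rolls=2,5 (sum=7), consumes 2 rolls
Frame 3 starts at roll index 4: rolls=9,0 (sum=9), consumes 2 rolls
Frame 4 starts at roll index 6: rolls=4,0 (sum=4), consumes 2 rolls
Frame 5 starts at roll index 8: roll=10 (strike), consumes 1 roll
Frame 6 starts at roll index 9: rolls=1,3 (sum=4), consumes 2 rolls
Frame 7 starts at roll index 11: rolls=1,8 (sum=9), consumes 2 rolls
Frame 8 starts at roll index 13: rolls=5,5 (sum=10), consumes 2 rolls
Frame 9 starts at roll index 15: rolls=9,1 (sum=10), consumes 2 rolls
Frame 10 starts at roll index 17: 2 remaining rolls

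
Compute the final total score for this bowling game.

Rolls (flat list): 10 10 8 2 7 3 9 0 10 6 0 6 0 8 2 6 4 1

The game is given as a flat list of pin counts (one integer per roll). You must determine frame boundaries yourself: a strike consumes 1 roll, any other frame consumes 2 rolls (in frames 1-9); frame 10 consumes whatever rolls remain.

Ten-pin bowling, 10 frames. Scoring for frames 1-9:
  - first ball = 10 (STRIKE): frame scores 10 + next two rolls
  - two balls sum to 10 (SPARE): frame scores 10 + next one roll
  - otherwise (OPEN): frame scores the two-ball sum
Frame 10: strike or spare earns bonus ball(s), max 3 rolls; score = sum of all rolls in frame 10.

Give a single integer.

Frame 1: STRIKE. 10 + next two rolls (10+8) = 28. Cumulative: 28
Frame 2: STRIKE. 10 + next two rolls (8+2) = 20. Cumulative: 48
Frame 3: SPARE (8+2=10). 10 + next roll (7) = 17. Cumulative: 65
Frame 4: SPARE (7+3=10). 10 + next roll (9) = 19. Cumulative: 84
Frame 5: OPEN (9+0=9). Cumulative: 93
Frame 6: STRIKE. 10 + next two rolls (6+0) = 16. Cumulative: 109
Frame 7: OPEN (6+0=6). Cumulative: 115
Frame 8: OPEN (6+0=6). Cumulative: 121
Frame 9: SPARE (8+2=10). 10 + next roll (6) = 16. Cumulative: 137
Frame 10: SPARE. Sum of all frame-10 rolls (6+4+1) = 11. Cumulative: 148

Answer: 148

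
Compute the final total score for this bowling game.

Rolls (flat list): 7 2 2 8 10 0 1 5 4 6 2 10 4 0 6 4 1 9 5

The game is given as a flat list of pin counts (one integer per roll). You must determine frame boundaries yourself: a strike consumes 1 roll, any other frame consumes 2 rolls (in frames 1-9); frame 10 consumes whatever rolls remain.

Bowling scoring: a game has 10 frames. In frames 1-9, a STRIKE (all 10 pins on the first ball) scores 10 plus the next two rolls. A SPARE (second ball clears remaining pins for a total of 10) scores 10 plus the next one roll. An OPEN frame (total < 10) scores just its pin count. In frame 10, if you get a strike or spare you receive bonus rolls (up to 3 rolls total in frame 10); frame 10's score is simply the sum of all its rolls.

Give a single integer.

Frame 1: OPEN (7+2=9). Cumulative: 9
Frame 2: SPARE (2+8=10). 10 + next roll (10) = 20. Cumulative: 29
Frame 3: STRIKE. 10 + next two rolls (0+1) = 11. Cumulative: 40
Frame 4: OPEN (0+1=1). Cumulative: 41
Frame 5: OPEN (5+4=9). Cumulative: 50
Frame 6: OPEN (6+2=8). Cumulative: 58
Frame 7: STRIKE. 10 + next two rolls (4+0) = 14. Cumulative: 72
Frame 8: OPEN (4+0=4). Cumulative: 76
Frame 9: SPARE (6+4=10). 10 + next roll (1) = 11. Cumulative: 87
Frame 10: SPARE. Sum of all frame-10 rolls (1+9+5) = 15. Cumulative: 102

Answer: 102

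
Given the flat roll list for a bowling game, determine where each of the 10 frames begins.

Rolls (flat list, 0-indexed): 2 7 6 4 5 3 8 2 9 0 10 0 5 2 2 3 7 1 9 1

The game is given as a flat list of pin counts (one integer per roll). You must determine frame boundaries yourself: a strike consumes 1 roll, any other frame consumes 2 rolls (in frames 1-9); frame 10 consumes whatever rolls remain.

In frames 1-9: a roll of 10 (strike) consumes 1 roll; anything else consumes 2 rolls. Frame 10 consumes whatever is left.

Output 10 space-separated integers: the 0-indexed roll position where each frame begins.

Frame 1 starts at roll index 0: rolls=2,7 (sum=9), consumes 2 rolls
Frame 2 starts at roll index 2: rolls=6,4 (sum=10), consumes 2 rolls
Frame 3 starts at roll index 4: rolls=5,3 (sum=8), consumes 2 rolls
Frame 4 starts at roll index 6: rolls=8,2 (sum=10), consumes 2 rolls
Frame 5 starts at roll index 8: rolls=9,0 (sum=9), consumes 2 rolls
Frame 6 starts at roll index 10: roll=10 (strike), consumes 1 roll
Frame 7 starts at roll index 11: rolls=0,5 (sum=5), consumes 2 rolls
Frame 8 starts at roll index 13: rolls=2,2 (sum=4), consumes 2 rolls
Frame 9 starts at roll index 15: rolls=3,7 (sum=10), consumes 2 rolls
Frame 10 starts at roll index 17: 3 remaining rolls

Answer: 0 2 4 6 8 10 11 13 15 17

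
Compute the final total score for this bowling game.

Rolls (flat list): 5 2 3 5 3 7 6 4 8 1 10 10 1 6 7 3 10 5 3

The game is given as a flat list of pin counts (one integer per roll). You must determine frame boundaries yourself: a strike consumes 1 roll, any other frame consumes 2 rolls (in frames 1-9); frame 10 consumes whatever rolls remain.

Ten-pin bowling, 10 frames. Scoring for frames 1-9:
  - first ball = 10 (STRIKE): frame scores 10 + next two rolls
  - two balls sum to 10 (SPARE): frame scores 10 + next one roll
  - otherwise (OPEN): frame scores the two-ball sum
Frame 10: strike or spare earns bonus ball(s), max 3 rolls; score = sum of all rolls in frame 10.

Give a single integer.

Frame 1: OPEN (5+2=7). Cumulative: 7
Frame 2: OPEN (3+5=8). Cumulative: 15
Frame 3: SPARE (3+7=10). 10 + next roll (6) = 16. Cumulative: 31
Frame 4: SPARE (6+4=10). 10 + next roll (8) = 18. Cumulative: 49
Frame 5: OPEN (8+1=9). Cumulative: 58
Frame 6: STRIKE. 10 + next two rolls (10+1) = 21. Cumulative: 79
Frame 7: STRIKE. 10 + next two rolls (1+6) = 17. Cumulative: 96
Frame 8: OPEN (1+6=7). Cumulative: 103
Frame 9: SPARE (7+3=10). 10 + next roll (10) = 20. Cumulative: 123
Frame 10: STRIKE. Sum of all frame-10 rolls (10+5+3) = 18. Cumulative: 141

Answer: 141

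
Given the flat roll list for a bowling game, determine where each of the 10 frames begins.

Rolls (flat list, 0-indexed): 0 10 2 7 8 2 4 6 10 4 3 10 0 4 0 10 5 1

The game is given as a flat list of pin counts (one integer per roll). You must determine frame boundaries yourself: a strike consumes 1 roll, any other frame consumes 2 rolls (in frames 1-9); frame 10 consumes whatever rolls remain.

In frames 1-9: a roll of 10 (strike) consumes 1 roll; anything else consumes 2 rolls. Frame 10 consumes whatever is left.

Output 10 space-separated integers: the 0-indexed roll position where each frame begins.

Frame 1 starts at roll index 0: rolls=0,10 (sum=10), consumes 2 rolls
Frame 2 starts at roll index 2: rolls=2,7 (sum=9), consumes 2 rolls
Frame 3 starts at roll index 4: rolls=8,2 (sum=10), consumes 2 rolls
Frame 4 starts at roll index 6: rolls=4,6 (sum=10), consumes 2 rolls
Frame 5 starts at roll index 8: roll=10 (strike), consumes 1 roll
Frame 6 starts at roll index 9: rolls=4,3 (sum=7), consumes 2 rolls
Frame 7 starts at roll index 11: roll=10 (strike), consumes 1 roll
Frame 8 starts at roll index 12: rolls=0,4 (sum=4), consumes 2 rolls
Frame 9 starts at roll index 14: rolls=0,10 (sum=10), consumes 2 rolls
Frame 10 starts at roll index 16: 2 remaining rolls

Answer: 0 2 4 6 8 9 11 12 14 16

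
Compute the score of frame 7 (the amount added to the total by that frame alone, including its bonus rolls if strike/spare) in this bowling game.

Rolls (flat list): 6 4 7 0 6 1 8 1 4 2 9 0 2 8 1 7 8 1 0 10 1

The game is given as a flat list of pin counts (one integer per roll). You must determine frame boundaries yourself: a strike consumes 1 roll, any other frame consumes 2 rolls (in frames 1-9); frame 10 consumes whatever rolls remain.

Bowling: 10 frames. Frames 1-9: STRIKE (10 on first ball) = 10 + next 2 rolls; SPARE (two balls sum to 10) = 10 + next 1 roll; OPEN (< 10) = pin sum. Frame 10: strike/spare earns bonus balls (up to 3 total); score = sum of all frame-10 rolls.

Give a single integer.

Answer: 11

Derivation:
Frame 1: SPARE (6+4=10). 10 + next roll (7) = 17. Cumulative: 17
Frame 2: OPEN (7+0=7). Cumulative: 24
Frame 3: OPEN (6+1=7). Cumulative: 31
Frame 4: OPEN (8+1=9). Cumulative: 40
Frame 5: OPEN (4+2=6). Cumulative: 46
Frame 6: OPEN (9+0=9). Cumulative: 55
Frame 7: SPARE (2+8=10). 10 + next roll (1) = 11. Cumulative: 66
Frame 8: OPEN (1+7=8). Cumulative: 74
Frame 9: OPEN (8+1=9). Cumulative: 83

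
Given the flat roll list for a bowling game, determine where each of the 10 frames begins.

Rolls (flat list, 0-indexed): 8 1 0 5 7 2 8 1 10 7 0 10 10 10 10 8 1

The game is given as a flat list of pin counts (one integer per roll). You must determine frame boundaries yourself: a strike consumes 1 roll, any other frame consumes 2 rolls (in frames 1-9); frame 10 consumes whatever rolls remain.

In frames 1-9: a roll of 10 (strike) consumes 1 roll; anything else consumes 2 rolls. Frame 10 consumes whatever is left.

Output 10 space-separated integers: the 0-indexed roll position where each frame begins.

Frame 1 starts at roll index 0: rolls=8,1 (sum=9), consumes 2 rolls
Frame 2 starts at roll index 2: rolls=0,5 (sum=5), consumes 2 rolls
Frame 3 starts at roll index 4: rolls=7,2 (sum=9), consumes 2 rolls
Frame 4 starts at roll index 6: rolls=8,1 (sum=9), consumes 2 rolls
Frame 5 starts at roll index 8: roll=10 (strike), consumes 1 roll
Frame 6 starts at roll index 9: rolls=7,0 (sum=7), consumes 2 rolls
Frame 7 starts at roll index 11: roll=10 (strike), consumes 1 roll
Frame 8 starts at roll index 12: roll=10 (strike), consumes 1 roll
Frame 9 starts at roll index 13: roll=10 (strike), consumes 1 roll
Frame 10 starts at roll index 14: 3 remaining rolls

Answer: 0 2 4 6 8 9 11 12 13 14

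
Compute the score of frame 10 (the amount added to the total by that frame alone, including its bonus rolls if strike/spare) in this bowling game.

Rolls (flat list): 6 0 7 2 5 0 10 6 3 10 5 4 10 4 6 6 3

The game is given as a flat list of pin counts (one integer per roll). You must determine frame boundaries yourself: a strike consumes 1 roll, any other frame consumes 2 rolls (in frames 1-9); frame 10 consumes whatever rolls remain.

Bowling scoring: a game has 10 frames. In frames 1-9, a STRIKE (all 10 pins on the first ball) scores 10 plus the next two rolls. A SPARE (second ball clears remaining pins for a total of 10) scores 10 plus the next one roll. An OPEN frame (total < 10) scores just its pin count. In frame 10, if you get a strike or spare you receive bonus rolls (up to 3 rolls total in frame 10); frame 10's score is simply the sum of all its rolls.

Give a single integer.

Answer: 9

Derivation:
Frame 1: OPEN (6+0=6). Cumulative: 6
Frame 2: OPEN (7+2=9). Cumulative: 15
Frame 3: OPEN (5+0=5). Cumulative: 20
Frame 4: STRIKE. 10 + next two rolls (6+3) = 19. Cumulative: 39
Frame 5: OPEN (6+3=9). Cumulative: 48
Frame 6: STRIKE. 10 + next two rolls (5+4) = 19. Cumulative: 67
Frame 7: OPEN (5+4=9). Cumulative: 76
Frame 8: STRIKE. 10 + next two rolls (4+6) = 20. Cumulative: 96
Frame 9: SPARE (4+6=10). 10 + next roll (6) = 16. Cumulative: 112
Frame 10: OPEN. Sum of all frame-10 rolls (6+3) = 9. Cumulative: 121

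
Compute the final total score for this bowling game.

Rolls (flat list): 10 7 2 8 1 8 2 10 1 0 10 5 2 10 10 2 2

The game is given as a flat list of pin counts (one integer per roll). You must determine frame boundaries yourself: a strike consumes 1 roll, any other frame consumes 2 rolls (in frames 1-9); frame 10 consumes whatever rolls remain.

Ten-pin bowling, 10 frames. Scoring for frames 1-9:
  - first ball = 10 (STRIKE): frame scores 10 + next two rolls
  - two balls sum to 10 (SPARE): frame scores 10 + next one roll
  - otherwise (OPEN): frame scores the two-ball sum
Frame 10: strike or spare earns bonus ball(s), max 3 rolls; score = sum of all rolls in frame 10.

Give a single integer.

Frame 1: STRIKE. 10 + next two rolls (7+2) = 19. Cumulative: 19
Frame 2: OPEN (7+2=9). Cumulative: 28
Frame 3: OPEN (8+1=9). Cumulative: 37
Frame 4: SPARE (8+2=10). 10 + next roll (10) = 20. Cumulative: 57
Frame 5: STRIKE. 10 + next two rolls (1+0) = 11. Cumulative: 68
Frame 6: OPEN (1+0=1). Cumulative: 69
Frame 7: STRIKE. 10 + next two rolls (5+2) = 17. Cumulative: 86
Frame 8: OPEN (5+2=7). Cumulative: 93
Frame 9: STRIKE. 10 + next two rolls (10+2) = 22. Cumulative: 115
Frame 10: STRIKE. Sum of all frame-10 rolls (10+2+2) = 14. Cumulative: 129

Answer: 129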